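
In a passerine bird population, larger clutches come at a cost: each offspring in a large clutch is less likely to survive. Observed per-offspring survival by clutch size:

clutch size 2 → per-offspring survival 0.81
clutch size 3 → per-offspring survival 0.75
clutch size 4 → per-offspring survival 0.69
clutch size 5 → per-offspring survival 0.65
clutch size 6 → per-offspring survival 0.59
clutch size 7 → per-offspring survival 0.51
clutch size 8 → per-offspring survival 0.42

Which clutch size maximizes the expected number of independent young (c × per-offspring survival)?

7

Expected independent young = c × s(c):
  c=2: 2 × 0.81 = 1.620
  c=3: 3 × 0.75 = 2.250
  c=4: 4 × 0.69 = 2.760
  c=5: 5 × 0.65 = 3.250
  c=6: 6 × 0.59 = 3.540
  c=7: 7 × 0.51 = 3.570
  c=8: 8 × 0.42 = 3.360
Maximum at c = 7 (3.570 independent young).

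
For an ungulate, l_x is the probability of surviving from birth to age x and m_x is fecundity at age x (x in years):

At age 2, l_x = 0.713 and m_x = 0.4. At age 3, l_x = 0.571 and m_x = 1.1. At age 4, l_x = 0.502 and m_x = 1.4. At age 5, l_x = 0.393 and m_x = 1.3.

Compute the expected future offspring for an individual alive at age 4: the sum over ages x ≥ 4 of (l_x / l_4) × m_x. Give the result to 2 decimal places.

l_4 = 0.502. Conditional survival from age 4 to x is l_x / l_4.
  x=4: (0.502/0.502) × 1.4 = 1.4000
  x=5: (0.393/0.502) × 1.3 = 1.0177
Sum = 1.4000 + 1.0177 = 2.4177

2.42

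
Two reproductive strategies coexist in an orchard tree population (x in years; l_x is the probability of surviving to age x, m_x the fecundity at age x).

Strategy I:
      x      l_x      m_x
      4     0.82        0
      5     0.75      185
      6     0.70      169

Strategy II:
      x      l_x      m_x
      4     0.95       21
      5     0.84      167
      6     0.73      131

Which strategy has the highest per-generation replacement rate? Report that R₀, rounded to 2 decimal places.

257.05

Strategy I: R₀ = 0.82×0 + 0.75×185 + 0.70×169 = 257.0500
Strategy II: R₀ = 0.95×21 + 0.84×167 + 0.73×131 = 255.8600
Highest R₀: strategy I with 257.0500.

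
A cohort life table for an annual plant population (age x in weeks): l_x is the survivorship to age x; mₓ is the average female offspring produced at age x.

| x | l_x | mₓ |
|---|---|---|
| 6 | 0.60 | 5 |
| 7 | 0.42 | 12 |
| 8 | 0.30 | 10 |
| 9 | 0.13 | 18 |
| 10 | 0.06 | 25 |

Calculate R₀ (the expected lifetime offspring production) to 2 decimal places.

14.88

R₀ = Σ l_x mₓ:
  age 6: 0.60 × 5 = 3.0000
  age 7: 0.42 × 12 = 5.0400
  age 8: 0.30 × 10 = 3.0000
  age 9: 0.13 × 18 = 2.3400
  age 10: 0.06 × 25 = 1.5000
R₀ = 3.0000 + 5.0400 + 3.0000 + 2.3400 + 1.5000 = 14.8800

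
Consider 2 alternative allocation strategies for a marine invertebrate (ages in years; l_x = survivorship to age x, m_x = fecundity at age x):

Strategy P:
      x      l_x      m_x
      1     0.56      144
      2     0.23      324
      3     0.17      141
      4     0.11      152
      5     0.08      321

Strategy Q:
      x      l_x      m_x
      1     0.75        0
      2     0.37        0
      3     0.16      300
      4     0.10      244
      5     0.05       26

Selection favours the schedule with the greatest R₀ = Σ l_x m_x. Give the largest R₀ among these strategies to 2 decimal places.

Strategy P: R₀ = 0.56×144 + 0.23×324 + 0.17×141 + 0.11×152 + 0.08×321 = 221.5300
Strategy Q: R₀ = 0.75×0 + 0.37×0 + 0.16×300 + 0.10×244 + 0.05×26 = 73.7000
Highest R₀: strategy P with 221.5300.

221.53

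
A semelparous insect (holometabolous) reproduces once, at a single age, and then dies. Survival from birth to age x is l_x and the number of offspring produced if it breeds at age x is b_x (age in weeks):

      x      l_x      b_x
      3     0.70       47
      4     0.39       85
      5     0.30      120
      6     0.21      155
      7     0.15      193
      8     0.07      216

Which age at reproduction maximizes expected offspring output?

Expected offspring if breeding at age x = l_x × b_x:
  age 3: 0.70 × 47 = 32.900
  age 4: 0.39 × 85 = 33.150
  age 5: 0.30 × 120 = 36.000
  age 6: 0.21 × 155 = 32.550
  age 7: 0.15 × 193 = 28.950
  age 8: 0.07 × 216 = 15.120
Maximum at age 5 (36.000).

5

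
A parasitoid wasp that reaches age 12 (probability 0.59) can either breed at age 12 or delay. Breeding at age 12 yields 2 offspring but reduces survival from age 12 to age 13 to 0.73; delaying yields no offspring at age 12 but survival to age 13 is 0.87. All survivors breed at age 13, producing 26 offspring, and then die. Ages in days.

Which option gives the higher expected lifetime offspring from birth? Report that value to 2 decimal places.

breed at age 12: R₀ = 0.59 × (2 + 0.73 × 26) = 0.59 × 20.9800 = 12.3782
delay to age 13: R₀ = 0.59 × (0.87 × 26) = 0.59 × 22.6200 = 13.3458
Higher: delay to age 13 (13.3458).

13.35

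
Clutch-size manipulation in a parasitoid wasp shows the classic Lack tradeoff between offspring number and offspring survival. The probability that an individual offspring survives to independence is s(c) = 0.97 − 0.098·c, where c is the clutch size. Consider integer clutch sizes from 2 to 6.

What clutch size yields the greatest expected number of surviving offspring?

5

Expected surviving offspring = c × s(c):
  c=2: 2 × 0.774 = 1.548
  c=3: 3 × 0.676 = 2.028
  c=4: 4 × 0.578 = 2.312
  c=5: 5 × 0.480 = 2.400
  c=6: 6 × 0.382 = 2.292
Maximum at c = 5 (2.400 surviving offspring).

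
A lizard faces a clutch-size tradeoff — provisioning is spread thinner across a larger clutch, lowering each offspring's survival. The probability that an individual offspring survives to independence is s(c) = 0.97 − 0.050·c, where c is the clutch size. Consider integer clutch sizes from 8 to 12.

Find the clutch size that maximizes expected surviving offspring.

Expected surviving offspring = c × s(c):
  c=8: 8 × 0.570 = 4.560
  c=9: 9 × 0.520 = 4.680
  c=10: 10 × 0.470 = 4.700
  c=11: 11 × 0.420 = 4.620
  c=12: 12 × 0.370 = 4.440
Maximum at c = 10 (4.700 surviving offspring).

10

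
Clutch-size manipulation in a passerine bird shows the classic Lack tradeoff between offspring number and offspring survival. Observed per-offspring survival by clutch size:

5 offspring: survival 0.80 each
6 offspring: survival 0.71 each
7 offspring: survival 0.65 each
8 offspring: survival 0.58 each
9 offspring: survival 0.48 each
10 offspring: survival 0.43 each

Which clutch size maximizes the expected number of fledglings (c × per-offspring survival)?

8

Expected fledglings = c × s(c):
  c=5: 5 × 0.80 = 4.000
  c=6: 6 × 0.71 = 4.260
  c=7: 7 × 0.65 = 4.550
  c=8: 8 × 0.58 = 4.640
  c=9: 9 × 0.48 = 4.320
  c=10: 10 × 0.43 = 4.300
Maximum at c = 8 (4.640 fledglings).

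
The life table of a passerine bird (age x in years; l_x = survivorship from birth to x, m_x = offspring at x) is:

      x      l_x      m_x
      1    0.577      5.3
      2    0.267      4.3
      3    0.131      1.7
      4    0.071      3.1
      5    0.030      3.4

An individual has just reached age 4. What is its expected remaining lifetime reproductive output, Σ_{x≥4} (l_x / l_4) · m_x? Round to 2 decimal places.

l_4 = 0.071. Conditional survival from age 4 to x is l_x / l_4.
  x=4: (0.071/0.071) × 3.1 = 3.1000
  x=5: (0.030/0.071) × 3.4 = 1.4366
Sum = 3.1000 + 1.4366 = 4.5366

4.54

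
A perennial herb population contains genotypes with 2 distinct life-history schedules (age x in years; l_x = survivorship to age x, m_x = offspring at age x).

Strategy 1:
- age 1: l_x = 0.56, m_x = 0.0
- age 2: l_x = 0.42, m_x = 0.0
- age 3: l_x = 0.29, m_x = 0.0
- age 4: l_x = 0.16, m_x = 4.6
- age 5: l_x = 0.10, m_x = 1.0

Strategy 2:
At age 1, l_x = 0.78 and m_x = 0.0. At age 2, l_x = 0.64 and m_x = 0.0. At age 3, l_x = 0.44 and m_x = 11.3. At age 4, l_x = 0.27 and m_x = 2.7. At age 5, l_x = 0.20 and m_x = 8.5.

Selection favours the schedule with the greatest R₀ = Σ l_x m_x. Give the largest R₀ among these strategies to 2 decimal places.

7.40

Strategy 1: R₀ = 0.56×0.0 + 0.42×0.0 + 0.29×0.0 + 0.16×4.6 + 0.10×1.0 = 0.8360
Strategy 2: R₀ = 0.78×0.0 + 0.64×0.0 + 0.44×11.3 + 0.27×2.7 + 0.20×8.5 = 7.4010
Highest R₀: strategy 2 with 7.4010.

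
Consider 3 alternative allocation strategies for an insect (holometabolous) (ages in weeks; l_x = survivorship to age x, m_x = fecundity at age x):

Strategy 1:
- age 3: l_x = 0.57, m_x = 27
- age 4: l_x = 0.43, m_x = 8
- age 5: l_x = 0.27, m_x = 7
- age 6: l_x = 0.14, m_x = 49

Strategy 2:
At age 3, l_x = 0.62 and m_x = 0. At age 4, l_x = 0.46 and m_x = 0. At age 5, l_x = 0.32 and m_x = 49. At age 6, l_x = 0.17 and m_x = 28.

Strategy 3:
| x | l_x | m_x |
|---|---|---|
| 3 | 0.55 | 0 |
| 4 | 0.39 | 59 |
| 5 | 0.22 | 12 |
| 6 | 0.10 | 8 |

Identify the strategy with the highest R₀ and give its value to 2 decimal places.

Strategy 1: R₀ = 0.57×27 + 0.43×8 + 0.27×7 + 0.14×49 = 27.5800
Strategy 2: R₀ = 0.62×0 + 0.46×0 + 0.32×49 + 0.17×28 = 20.4400
Strategy 3: R₀ = 0.55×0 + 0.39×59 + 0.22×12 + 0.10×8 = 26.4500
Highest R₀: strategy 1 with 27.5800.

27.58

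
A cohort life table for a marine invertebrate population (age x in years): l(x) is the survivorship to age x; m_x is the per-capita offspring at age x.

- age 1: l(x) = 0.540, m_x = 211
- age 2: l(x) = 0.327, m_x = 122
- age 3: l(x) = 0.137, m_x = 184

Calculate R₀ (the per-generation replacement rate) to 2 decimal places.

R₀ = Σ l(x) m_x:
  age 1: 0.540 × 211 = 113.9400
  age 2: 0.327 × 122 = 39.8940
  age 3: 0.137 × 184 = 25.2080
R₀ = 113.9400 + 39.8940 + 25.2080 = 179.0420

179.04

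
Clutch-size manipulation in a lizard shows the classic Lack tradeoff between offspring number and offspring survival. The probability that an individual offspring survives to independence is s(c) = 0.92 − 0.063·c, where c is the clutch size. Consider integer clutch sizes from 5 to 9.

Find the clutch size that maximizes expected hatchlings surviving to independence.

7

Expected hatchlings surviving to independence = c × s(c):
  c=5: 5 × 0.605 = 3.025
  c=6: 6 × 0.542 = 3.252
  c=7: 7 × 0.479 = 3.353
  c=8: 8 × 0.416 = 3.328
  c=9: 9 × 0.353 = 3.177
Maximum at c = 7 (3.353 hatchlings surviving to independence).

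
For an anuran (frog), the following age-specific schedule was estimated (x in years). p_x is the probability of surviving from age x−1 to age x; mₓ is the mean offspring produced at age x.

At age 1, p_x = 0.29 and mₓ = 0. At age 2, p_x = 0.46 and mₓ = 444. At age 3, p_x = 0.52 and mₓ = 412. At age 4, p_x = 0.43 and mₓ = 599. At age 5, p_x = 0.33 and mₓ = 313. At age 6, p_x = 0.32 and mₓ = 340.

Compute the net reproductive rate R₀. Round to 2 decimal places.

Survivorship from birth: l_x = p_1·p_2·…·p_x.
  l_1 = 0.29000
  l_2 = 0.13340
  l_3 = 0.06937
  l_4 = 0.02983
  l_5 = 0.00984
  l_6 = 0.00315
R₀ = Σ l_x mₓ:
  age 1: 0.29000 × 0 = 0.0000
  age 2: 0.13340 × 444 = 59.2296
  age 3: 0.06937 × 412 = 28.5804
  age 4: 0.02983 × 599 = 17.8682
  age 5: 0.00984 × 313 = 3.0799
  age 6: 0.00315 × 340 = 1.0710
R₀ = 0.0000 + 59.2296 + 28.5804 + 17.8682 + 3.0799 + 1.0710 = 109.8291

109.83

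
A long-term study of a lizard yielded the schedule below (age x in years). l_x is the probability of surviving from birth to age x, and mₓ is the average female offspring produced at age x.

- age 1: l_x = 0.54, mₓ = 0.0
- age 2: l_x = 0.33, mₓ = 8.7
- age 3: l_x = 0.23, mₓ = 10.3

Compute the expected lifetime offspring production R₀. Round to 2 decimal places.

R₀ = Σ l_x mₓ:
  age 1: 0.54 × 0.0 = 0.0000
  age 2: 0.33 × 8.7 = 2.8710
  age 3: 0.23 × 10.3 = 2.3690
R₀ = 0.0000 + 2.8710 + 2.3690 = 5.2400

5.24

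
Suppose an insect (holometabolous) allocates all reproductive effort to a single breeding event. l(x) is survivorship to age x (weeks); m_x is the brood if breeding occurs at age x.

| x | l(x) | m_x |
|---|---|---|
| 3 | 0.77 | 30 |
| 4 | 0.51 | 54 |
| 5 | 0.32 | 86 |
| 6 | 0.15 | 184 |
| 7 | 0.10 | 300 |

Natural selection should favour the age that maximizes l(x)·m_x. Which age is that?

7

Expected offspring if breeding at age x = l(x) × m_x:
  age 3: 0.77 × 30 = 23.100
  age 4: 0.51 × 54 = 27.540
  age 5: 0.32 × 86 = 27.520
  age 6: 0.15 × 184 = 27.600
  age 7: 0.10 × 300 = 30.000
Maximum at age 7 (30.000).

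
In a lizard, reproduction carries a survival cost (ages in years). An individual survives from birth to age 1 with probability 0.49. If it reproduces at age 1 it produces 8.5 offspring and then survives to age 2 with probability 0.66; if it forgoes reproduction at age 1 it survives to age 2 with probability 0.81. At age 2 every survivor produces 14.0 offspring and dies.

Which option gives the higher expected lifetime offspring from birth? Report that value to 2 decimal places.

breed at age 1: R₀ = 0.49 × (8.5 + 0.66 × 14.0) = 0.49 × 17.7400 = 8.6926
delay to age 2: R₀ = 0.49 × (0.81 × 14.0) = 0.49 × 11.3400 = 5.5566
Higher: breed at age 1 (8.6926).

8.69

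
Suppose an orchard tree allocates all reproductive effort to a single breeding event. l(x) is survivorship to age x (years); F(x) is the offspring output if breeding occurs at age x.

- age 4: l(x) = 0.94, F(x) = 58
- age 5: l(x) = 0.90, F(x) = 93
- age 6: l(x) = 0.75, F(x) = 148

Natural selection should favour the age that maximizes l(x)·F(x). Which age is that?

6

Expected offspring if breeding at age x = l(x) × F(x):
  age 4: 0.94 × 58 = 54.520
  age 5: 0.90 × 93 = 83.700
  age 6: 0.75 × 148 = 111.000
Maximum at age 6 (111.000).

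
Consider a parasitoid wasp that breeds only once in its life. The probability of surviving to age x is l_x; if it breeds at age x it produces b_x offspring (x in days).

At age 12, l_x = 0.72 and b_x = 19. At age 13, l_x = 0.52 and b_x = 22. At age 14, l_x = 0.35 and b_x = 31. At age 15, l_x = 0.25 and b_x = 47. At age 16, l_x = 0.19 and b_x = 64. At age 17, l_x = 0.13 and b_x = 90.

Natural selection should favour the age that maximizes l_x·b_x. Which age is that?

Expected offspring if breeding at age x = l_x × b_x:
  age 12: 0.72 × 19 = 13.680
  age 13: 0.52 × 22 = 11.440
  age 14: 0.35 × 31 = 10.850
  age 15: 0.25 × 47 = 11.750
  age 16: 0.19 × 64 = 12.160
  age 17: 0.13 × 90 = 11.700
Maximum at age 12 (13.680).

12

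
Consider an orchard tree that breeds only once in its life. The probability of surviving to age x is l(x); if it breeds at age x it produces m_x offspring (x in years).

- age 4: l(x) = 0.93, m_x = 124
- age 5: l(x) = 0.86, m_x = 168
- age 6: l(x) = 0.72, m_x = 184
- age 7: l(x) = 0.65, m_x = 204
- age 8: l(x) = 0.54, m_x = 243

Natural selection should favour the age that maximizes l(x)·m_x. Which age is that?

5

Expected offspring if breeding at age x = l(x) × m_x:
  age 4: 0.93 × 124 = 115.320
  age 5: 0.86 × 168 = 144.480
  age 6: 0.72 × 184 = 132.480
  age 7: 0.65 × 204 = 132.600
  age 8: 0.54 × 243 = 131.220
Maximum at age 5 (144.480).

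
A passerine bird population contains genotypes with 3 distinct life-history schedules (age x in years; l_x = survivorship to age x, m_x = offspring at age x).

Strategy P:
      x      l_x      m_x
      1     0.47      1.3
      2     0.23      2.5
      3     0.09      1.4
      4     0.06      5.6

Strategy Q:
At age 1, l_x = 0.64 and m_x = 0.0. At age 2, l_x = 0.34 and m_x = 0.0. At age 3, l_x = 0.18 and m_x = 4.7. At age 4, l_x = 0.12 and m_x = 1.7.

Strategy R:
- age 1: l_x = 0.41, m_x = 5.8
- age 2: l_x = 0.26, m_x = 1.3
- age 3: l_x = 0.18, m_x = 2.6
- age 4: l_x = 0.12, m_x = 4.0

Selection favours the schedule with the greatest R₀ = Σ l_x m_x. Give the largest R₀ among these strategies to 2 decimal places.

Strategy P: R₀ = 0.47×1.3 + 0.23×2.5 + 0.09×1.4 + 0.06×5.6 = 1.6480
Strategy Q: R₀ = 0.64×0.0 + 0.34×0.0 + 0.18×4.7 + 0.12×1.7 = 1.0500
Strategy R: R₀ = 0.41×5.8 + 0.26×1.3 + 0.18×2.6 + 0.12×4.0 = 3.6640
Highest R₀: strategy R with 3.6640.

3.66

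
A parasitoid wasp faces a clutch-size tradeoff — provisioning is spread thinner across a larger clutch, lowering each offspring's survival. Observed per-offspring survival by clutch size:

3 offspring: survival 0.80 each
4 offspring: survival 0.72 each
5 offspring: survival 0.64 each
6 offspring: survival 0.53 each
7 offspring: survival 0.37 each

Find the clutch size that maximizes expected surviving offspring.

Expected surviving offspring = c × s(c):
  c=3: 3 × 0.80 = 2.400
  c=4: 4 × 0.72 = 2.880
  c=5: 5 × 0.64 = 3.200
  c=6: 6 × 0.53 = 3.180
  c=7: 7 × 0.37 = 2.590
Maximum at c = 5 (3.200 surviving offspring).

5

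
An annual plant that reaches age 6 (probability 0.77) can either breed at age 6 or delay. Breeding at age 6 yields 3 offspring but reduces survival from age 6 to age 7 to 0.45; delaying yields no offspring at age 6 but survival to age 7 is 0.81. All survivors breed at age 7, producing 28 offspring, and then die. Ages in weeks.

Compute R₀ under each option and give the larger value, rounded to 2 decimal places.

17.46

breed at age 6: R₀ = 0.77 × (3 + 0.45 × 28) = 0.77 × 15.6000 = 12.0120
delay to age 7: R₀ = 0.77 × (0.81 × 28) = 0.77 × 22.6800 = 17.4636
Higher: delay to age 7 (17.4636).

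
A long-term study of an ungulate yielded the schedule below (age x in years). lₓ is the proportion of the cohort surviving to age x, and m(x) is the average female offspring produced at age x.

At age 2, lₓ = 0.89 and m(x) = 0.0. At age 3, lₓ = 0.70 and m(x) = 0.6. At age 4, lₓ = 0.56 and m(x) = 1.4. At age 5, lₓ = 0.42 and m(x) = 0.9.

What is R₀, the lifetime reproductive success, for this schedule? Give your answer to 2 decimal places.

R₀ = Σ lₓ m(x):
  age 2: 0.89 × 0.0 = 0.0000
  age 3: 0.70 × 0.6 = 0.4200
  age 4: 0.56 × 1.4 = 0.7840
  age 5: 0.42 × 0.9 = 0.3780
R₀ = 0.0000 + 0.4200 + 0.7840 + 0.3780 = 1.5820

1.58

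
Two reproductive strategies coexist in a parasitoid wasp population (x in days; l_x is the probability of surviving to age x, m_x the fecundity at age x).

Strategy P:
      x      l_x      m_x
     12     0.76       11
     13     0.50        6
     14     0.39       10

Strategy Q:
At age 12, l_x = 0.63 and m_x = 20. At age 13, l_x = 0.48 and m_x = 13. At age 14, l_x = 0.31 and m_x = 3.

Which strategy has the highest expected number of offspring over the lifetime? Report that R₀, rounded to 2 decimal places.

Strategy P: R₀ = 0.76×11 + 0.50×6 + 0.39×10 = 15.2600
Strategy Q: R₀ = 0.63×20 + 0.48×13 + 0.31×3 = 19.7700
Highest R₀: strategy Q with 19.7700.

19.77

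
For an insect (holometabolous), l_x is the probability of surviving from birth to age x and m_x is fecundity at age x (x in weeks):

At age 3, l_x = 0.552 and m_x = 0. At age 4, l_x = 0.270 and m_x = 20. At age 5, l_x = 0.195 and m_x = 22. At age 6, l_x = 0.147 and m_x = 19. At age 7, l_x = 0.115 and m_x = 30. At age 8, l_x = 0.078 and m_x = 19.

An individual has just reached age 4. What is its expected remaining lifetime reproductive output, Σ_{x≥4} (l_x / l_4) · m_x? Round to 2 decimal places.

64.50

l_4 = 0.270. Conditional survival from age 4 to x is l_x / l_4.
  x=4: (0.270/0.270) × 20 = 20.0000
  x=5: (0.195/0.270) × 22 = 15.8889
  x=6: (0.147/0.270) × 19 = 10.3444
  x=7: (0.115/0.270) × 30 = 12.7778
  x=8: (0.078/0.270) × 19 = 5.4889
Sum = 20.0000 + 15.8889 + 10.3444 + 12.7778 + 5.4889 = 64.5000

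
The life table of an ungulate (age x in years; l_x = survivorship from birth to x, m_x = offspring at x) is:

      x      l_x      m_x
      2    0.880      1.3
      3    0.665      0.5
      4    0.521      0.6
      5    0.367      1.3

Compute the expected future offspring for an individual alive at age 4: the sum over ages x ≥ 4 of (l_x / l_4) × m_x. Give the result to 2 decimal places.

l_4 = 0.521. Conditional survival from age 4 to x is l_x / l_4.
  x=4: (0.521/0.521) × 0.6 = 0.6000
  x=5: (0.367/0.521) × 1.3 = 0.9157
Sum = 0.6000 + 0.9157 = 1.5157

1.52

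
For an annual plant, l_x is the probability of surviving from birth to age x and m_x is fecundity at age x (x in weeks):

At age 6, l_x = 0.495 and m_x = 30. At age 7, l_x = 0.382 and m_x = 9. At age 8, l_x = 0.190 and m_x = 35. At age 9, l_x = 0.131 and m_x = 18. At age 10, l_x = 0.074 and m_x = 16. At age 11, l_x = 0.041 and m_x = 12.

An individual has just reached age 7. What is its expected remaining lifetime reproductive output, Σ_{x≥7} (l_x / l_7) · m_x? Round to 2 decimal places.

l_7 = 0.382. Conditional survival from age 7 to x is l_x / l_7.
  x=7: (0.382/0.382) × 9 = 9.0000
  x=8: (0.190/0.382) × 35 = 17.4084
  x=9: (0.131/0.382) × 18 = 6.1728
  x=10: (0.074/0.382) × 16 = 3.0995
  x=11: (0.041/0.382) × 12 = 1.2880
Sum = 9.0000 + 17.4084 + 6.1728 + 3.0995 + 1.2880 = 36.9686

36.97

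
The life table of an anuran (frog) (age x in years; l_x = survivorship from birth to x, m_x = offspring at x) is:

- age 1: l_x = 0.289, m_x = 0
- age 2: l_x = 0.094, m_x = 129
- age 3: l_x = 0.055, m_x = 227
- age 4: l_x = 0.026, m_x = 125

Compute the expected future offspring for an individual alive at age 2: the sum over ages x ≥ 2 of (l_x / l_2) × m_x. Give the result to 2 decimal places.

296.39

l_2 = 0.094. Conditional survival from age 2 to x is l_x / l_2.
  x=2: (0.094/0.094) × 129 = 129.0000
  x=3: (0.055/0.094) × 227 = 132.8191
  x=4: (0.026/0.094) × 125 = 34.5745
Sum = 129.0000 + 132.8191 + 34.5745 = 296.3936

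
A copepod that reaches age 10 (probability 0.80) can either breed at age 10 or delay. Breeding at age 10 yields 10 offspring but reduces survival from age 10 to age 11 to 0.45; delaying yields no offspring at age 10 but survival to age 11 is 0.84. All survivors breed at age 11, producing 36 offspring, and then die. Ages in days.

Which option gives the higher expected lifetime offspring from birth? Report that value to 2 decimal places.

24.19

breed at age 10: R₀ = 0.80 × (10 + 0.45 × 36) = 0.80 × 26.2000 = 20.9600
delay to age 11: R₀ = 0.80 × (0.84 × 36) = 0.80 × 30.2400 = 24.1920
Higher: delay to age 11 (24.1920).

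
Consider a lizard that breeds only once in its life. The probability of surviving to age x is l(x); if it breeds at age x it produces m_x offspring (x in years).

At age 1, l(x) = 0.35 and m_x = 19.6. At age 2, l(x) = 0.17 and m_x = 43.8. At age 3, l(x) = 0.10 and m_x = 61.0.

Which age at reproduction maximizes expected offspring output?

Expected offspring if breeding at age x = l(x) × m_x:
  age 1: 0.35 × 19.6 = 6.860
  age 2: 0.17 × 43.8 = 7.446
  age 3: 0.10 × 61.0 = 6.100
Maximum at age 2 (7.446).

2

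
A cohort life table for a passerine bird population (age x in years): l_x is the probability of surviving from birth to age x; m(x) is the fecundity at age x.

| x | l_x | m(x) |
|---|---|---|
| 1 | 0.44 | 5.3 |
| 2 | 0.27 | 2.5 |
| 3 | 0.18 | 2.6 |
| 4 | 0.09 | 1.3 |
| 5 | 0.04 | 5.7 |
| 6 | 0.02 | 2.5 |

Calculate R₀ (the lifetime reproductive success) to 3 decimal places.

R₀ = Σ l_x m(x):
  age 1: 0.44 × 5.3 = 2.3320
  age 2: 0.27 × 2.5 = 0.6750
  age 3: 0.18 × 2.6 = 0.4680
  age 4: 0.09 × 1.3 = 0.1170
  age 5: 0.04 × 5.7 = 0.2280
  age 6: 0.02 × 2.5 = 0.0500
R₀ = 2.3320 + 0.6750 + 0.4680 + 0.1170 + 0.2280 + 0.0500 = 3.8700

3.870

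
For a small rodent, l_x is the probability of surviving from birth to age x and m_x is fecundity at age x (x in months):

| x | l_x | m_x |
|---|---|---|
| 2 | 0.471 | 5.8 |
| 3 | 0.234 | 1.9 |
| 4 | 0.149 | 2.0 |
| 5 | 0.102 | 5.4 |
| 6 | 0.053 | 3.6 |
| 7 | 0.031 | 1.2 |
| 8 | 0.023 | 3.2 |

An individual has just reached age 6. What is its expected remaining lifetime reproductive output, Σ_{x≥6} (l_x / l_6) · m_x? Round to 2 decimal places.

5.69

l_6 = 0.053. Conditional survival from age 6 to x is l_x / l_6.
  x=6: (0.053/0.053) × 3.6 = 3.6000
  x=7: (0.031/0.053) × 1.2 = 0.7019
  x=8: (0.023/0.053) × 3.2 = 1.3887
Sum = 3.6000 + 0.7019 + 1.3887 = 5.6906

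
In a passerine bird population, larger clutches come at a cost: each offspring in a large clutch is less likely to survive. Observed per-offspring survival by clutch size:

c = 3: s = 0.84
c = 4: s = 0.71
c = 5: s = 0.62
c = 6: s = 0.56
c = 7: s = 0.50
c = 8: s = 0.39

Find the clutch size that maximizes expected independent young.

7

Expected independent young = c × s(c):
  c=3: 3 × 0.84 = 2.520
  c=4: 4 × 0.71 = 2.840
  c=5: 5 × 0.62 = 3.100
  c=6: 6 × 0.56 = 3.360
  c=7: 7 × 0.50 = 3.500
  c=8: 8 × 0.39 = 3.120
Maximum at c = 7 (3.500 independent young).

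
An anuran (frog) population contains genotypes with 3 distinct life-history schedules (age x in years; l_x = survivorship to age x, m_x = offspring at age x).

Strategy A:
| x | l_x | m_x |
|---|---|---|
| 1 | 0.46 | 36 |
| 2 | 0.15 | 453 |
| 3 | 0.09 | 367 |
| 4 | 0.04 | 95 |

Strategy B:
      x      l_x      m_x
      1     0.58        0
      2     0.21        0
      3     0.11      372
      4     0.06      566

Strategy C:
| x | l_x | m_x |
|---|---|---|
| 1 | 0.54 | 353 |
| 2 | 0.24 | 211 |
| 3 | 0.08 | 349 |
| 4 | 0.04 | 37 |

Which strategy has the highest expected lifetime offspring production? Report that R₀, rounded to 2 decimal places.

270.66

Strategy A: R₀ = 0.46×36 + 0.15×453 + 0.09×367 + 0.04×95 = 121.3400
Strategy B: R₀ = 0.58×0 + 0.21×0 + 0.11×372 + 0.06×566 = 74.8800
Strategy C: R₀ = 0.54×353 + 0.24×211 + 0.08×349 + 0.04×37 = 270.6600
Highest R₀: strategy C with 270.6600.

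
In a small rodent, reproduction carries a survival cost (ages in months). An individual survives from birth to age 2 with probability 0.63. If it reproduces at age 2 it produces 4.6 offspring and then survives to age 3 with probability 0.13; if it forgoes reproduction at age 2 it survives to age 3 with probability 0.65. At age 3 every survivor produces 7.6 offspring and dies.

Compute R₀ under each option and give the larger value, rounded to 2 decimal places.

3.52

breed at age 2: R₀ = 0.63 × (4.6 + 0.13 × 7.6) = 0.63 × 5.5880 = 3.5204
delay to age 3: R₀ = 0.63 × (0.65 × 7.6) = 0.63 × 4.9400 = 3.1122
Higher: breed at age 2 (3.5204).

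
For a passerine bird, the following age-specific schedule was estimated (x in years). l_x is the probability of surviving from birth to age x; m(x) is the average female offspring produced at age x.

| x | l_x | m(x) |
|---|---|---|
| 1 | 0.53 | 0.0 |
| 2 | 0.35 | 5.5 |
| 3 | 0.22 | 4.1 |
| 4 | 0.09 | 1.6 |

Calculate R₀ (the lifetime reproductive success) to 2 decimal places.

2.97

R₀ = Σ l_x m(x):
  age 1: 0.53 × 0.0 = 0.0000
  age 2: 0.35 × 5.5 = 1.9250
  age 3: 0.22 × 4.1 = 0.9020
  age 4: 0.09 × 1.6 = 0.1440
R₀ = 0.0000 + 1.9250 + 0.9020 + 0.1440 = 2.9710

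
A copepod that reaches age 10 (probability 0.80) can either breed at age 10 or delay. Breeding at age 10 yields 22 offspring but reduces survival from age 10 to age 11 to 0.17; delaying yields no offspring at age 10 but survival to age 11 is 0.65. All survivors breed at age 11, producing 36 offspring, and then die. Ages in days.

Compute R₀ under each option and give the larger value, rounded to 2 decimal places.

breed at age 10: R₀ = 0.80 × (22 + 0.17 × 36) = 0.80 × 28.1200 = 22.4960
delay to age 11: R₀ = 0.80 × (0.65 × 36) = 0.80 × 23.4000 = 18.7200
Higher: breed at age 10 (22.4960).

22.50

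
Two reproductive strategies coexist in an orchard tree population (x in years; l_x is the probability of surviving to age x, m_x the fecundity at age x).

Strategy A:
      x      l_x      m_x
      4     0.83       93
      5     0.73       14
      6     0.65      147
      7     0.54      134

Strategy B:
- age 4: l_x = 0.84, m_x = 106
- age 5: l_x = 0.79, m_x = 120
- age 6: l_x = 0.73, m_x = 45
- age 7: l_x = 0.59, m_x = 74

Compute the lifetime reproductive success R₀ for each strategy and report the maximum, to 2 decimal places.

Strategy A: R₀ = 0.83×93 + 0.73×14 + 0.65×147 + 0.54×134 = 255.3200
Strategy B: R₀ = 0.84×106 + 0.79×120 + 0.73×45 + 0.59×74 = 260.3500
Highest R₀: strategy B with 260.3500.

260.35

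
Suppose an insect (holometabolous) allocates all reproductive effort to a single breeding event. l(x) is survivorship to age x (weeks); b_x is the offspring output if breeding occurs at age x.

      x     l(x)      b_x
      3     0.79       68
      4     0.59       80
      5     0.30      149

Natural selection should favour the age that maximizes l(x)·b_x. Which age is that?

3

Expected offspring if breeding at age x = l(x) × b_x:
  age 3: 0.79 × 68 = 53.720
  age 4: 0.59 × 80 = 47.200
  age 5: 0.30 × 149 = 44.700
Maximum at age 3 (53.720).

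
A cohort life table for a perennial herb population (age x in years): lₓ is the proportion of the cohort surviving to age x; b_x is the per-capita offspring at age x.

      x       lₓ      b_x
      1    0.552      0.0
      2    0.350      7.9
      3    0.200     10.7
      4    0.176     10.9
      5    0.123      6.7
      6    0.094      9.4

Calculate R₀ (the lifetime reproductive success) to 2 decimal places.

R₀ = Σ lₓ b_x:
  age 1: 0.552 × 0.0 = 0.0000
  age 2: 0.350 × 7.9 = 2.7650
  age 3: 0.200 × 10.7 = 2.1400
  age 4: 0.176 × 10.9 = 1.9184
  age 5: 0.123 × 6.7 = 0.8241
  age 6: 0.094 × 9.4 = 0.8836
R₀ = 0.0000 + 2.7650 + 2.1400 + 1.9184 + 0.8241 + 0.8836 = 8.5311

8.53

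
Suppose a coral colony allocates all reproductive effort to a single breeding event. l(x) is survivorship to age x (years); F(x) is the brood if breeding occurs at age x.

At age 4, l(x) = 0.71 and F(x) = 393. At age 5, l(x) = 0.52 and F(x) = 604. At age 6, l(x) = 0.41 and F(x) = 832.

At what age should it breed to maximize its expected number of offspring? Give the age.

6

Expected offspring if breeding at age x = l(x) × F(x):
  age 4: 0.71 × 393 = 279.030
  age 5: 0.52 × 604 = 314.080
  age 6: 0.41 × 832 = 341.120
Maximum at age 6 (341.120).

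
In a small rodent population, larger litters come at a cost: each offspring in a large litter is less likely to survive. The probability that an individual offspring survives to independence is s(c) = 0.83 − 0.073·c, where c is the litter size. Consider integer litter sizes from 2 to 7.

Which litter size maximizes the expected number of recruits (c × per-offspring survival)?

Expected recruits = c × s(c):
  c=2: 2 × 0.684 = 1.368
  c=3: 3 × 0.611 = 1.833
  c=4: 4 × 0.538 = 2.152
  c=5: 5 × 0.465 = 2.325
  c=6: 6 × 0.392 = 2.352
  c=7: 7 × 0.319 = 2.233
Maximum at c = 6 (2.352 recruits).

6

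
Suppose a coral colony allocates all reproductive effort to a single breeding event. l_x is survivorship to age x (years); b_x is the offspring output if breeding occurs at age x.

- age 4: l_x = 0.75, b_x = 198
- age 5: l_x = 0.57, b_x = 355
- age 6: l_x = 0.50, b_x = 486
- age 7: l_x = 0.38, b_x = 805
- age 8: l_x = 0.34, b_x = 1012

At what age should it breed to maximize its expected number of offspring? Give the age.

Expected offspring if breeding at age x = l_x × b_x:
  age 4: 0.75 × 198 = 148.500
  age 5: 0.57 × 355 = 202.350
  age 6: 0.50 × 486 = 243.000
  age 7: 0.38 × 805 = 305.900
  age 8: 0.34 × 1012 = 344.080
Maximum at age 8 (344.080).

8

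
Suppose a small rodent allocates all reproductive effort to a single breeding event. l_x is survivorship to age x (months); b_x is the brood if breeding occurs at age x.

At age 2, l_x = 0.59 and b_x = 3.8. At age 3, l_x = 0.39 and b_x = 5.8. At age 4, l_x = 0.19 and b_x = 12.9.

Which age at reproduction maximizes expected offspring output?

4

Expected offspring if breeding at age x = l_x × b_x:
  age 2: 0.59 × 3.8 = 2.242
  age 3: 0.39 × 5.8 = 2.262
  age 4: 0.19 × 12.9 = 2.451
Maximum at age 4 (2.451).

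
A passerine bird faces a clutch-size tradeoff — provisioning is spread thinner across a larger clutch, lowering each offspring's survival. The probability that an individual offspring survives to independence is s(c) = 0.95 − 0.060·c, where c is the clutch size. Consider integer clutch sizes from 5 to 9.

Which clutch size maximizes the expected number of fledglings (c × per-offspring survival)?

8

Expected fledglings = c × s(c):
  c=5: 5 × 0.650 = 3.250
  c=6: 6 × 0.590 = 3.540
  c=7: 7 × 0.530 = 3.710
  c=8: 8 × 0.470 = 3.760
  c=9: 9 × 0.410 = 3.690
Maximum at c = 8 (3.760 fledglings).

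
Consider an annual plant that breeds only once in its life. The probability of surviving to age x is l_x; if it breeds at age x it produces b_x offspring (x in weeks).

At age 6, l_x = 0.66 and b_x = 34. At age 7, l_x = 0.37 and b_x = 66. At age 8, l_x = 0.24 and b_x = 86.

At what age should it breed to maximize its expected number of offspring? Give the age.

7

Expected offspring if breeding at age x = l_x × b_x:
  age 6: 0.66 × 34 = 22.440
  age 7: 0.37 × 66 = 24.420
  age 8: 0.24 × 86 = 20.640
Maximum at age 7 (24.420).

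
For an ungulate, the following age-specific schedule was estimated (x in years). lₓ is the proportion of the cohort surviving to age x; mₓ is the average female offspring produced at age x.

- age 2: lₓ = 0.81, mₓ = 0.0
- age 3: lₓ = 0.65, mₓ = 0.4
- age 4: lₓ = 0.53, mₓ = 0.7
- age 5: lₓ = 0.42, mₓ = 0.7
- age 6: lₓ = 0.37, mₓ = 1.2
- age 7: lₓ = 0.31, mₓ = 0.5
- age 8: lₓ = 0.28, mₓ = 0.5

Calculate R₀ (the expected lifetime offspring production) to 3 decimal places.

R₀ = Σ lₓ mₓ:
  age 2: 0.81 × 0.0 = 0.0000
  age 3: 0.65 × 0.4 = 0.2600
  age 4: 0.53 × 0.7 = 0.3710
  age 5: 0.42 × 0.7 = 0.2940
  age 6: 0.37 × 1.2 = 0.4440
  age 7: 0.31 × 0.5 = 0.1550
  age 8: 0.28 × 0.5 = 0.1400
R₀ = 0.0000 + 0.2600 + 0.3710 + 0.2940 + 0.4440 + 0.1550 + 0.1400 = 1.6640

1.664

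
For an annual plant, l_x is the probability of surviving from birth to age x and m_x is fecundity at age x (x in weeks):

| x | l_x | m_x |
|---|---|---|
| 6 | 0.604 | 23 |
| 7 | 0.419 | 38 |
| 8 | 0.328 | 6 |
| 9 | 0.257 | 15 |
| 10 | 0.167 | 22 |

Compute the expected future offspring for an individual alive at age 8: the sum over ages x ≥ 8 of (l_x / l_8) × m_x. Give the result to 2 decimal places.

l_8 = 0.328. Conditional survival from age 8 to x is l_x / l_8.
  x=8: (0.328/0.328) × 6 = 6.0000
  x=9: (0.257/0.328) × 15 = 11.7530
  x=10: (0.167/0.328) × 22 = 11.2012
Sum = 6.0000 + 11.7530 + 11.2012 = 28.9543

28.95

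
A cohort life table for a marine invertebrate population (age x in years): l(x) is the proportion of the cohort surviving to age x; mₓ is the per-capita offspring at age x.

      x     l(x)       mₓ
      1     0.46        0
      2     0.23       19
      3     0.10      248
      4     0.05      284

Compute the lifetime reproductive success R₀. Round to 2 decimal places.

43.37

R₀ = Σ l(x) mₓ:
  age 1: 0.46 × 0 = 0.0000
  age 2: 0.23 × 19 = 4.3700
  age 3: 0.10 × 248 = 24.8000
  age 4: 0.05 × 284 = 14.2000
R₀ = 0.0000 + 4.3700 + 24.8000 + 14.2000 = 43.3700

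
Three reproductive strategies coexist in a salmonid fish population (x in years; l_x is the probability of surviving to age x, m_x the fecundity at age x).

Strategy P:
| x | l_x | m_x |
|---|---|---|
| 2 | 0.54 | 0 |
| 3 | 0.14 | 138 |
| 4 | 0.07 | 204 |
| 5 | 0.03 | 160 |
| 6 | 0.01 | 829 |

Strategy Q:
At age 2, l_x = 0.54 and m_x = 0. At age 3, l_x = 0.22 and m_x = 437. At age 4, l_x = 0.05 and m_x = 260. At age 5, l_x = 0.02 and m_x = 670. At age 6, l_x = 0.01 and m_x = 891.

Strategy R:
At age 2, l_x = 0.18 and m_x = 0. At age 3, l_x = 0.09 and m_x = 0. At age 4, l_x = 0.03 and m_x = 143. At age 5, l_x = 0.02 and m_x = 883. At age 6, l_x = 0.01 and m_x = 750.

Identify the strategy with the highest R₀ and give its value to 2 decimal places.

Strategy P: R₀ = 0.54×0 + 0.14×138 + 0.07×204 + 0.03×160 + 0.01×829 = 46.6900
Strategy Q: R₀ = 0.54×0 + 0.22×437 + 0.05×260 + 0.02×670 + 0.01×891 = 131.4500
Strategy R: R₀ = 0.18×0 + 0.09×0 + 0.03×143 + 0.02×883 + 0.01×750 = 29.4500
Highest R₀: strategy Q with 131.4500.

131.45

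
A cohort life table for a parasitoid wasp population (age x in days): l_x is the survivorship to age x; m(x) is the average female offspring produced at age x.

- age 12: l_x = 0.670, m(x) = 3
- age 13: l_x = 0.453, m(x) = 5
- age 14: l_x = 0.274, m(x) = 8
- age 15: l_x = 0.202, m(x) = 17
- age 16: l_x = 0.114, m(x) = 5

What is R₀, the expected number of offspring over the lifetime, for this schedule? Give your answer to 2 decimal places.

R₀ = Σ l_x m(x):
  age 12: 0.670 × 3 = 2.0100
  age 13: 0.453 × 5 = 2.2650
  age 14: 0.274 × 8 = 2.1920
  age 15: 0.202 × 17 = 3.4340
  age 16: 0.114 × 5 = 0.5700
R₀ = 2.0100 + 2.2650 + 2.1920 + 3.4340 + 0.5700 = 10.4710

10.47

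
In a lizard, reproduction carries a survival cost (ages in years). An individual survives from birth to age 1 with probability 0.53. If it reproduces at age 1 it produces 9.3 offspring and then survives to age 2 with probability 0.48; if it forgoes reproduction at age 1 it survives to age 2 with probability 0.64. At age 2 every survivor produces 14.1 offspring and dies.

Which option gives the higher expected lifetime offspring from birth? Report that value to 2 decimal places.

8.52

breed at age 1: R₀ = 0.53 × (9.3 + 0.48 × 14.1) = 0.53 × 16.0680 = 8.5160
delay to age 2: R₀ = 0.53 × (0.64 × 14.1) = 0.53 × 9.0240 = 4.7827
Higher: breed at age 1 (8.5160).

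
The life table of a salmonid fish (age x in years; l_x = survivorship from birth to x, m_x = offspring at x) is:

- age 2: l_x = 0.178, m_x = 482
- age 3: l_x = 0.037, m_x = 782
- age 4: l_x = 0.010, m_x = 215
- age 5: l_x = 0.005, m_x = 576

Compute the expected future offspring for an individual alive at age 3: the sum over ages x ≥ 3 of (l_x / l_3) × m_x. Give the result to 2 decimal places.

l_3 = 0.037. Conditional survival from age 3 to x is l_x / l_3.
  x=3: (0.037/0.037) × 782 = 782.0000
  x=4: (0.010/0.037) × 215 = 58.1081
  x=5: (0.005/0.037) × 576 = 77.8378
Sum = 782.0000 + 58.1081 + 77.8378 = 917.9459

917.95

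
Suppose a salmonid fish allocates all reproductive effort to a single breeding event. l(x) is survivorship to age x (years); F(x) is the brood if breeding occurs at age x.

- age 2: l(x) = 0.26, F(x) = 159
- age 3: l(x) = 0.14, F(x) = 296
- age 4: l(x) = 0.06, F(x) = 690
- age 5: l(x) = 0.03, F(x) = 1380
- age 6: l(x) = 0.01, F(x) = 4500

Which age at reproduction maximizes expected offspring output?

6

Expected offspring if breeding at age x = l(x) × F(x):
  age 2: 0.26 × 159 = 41.340
  age 3: 0.14 × 296 = 41.440
  age 4: 0.06 × 690 = 41.400
  age 5: 0.03 × 1380 = 41.400
  age 6: 0.01 × 4500 = 45.000
Maximum at age 6 (45.000).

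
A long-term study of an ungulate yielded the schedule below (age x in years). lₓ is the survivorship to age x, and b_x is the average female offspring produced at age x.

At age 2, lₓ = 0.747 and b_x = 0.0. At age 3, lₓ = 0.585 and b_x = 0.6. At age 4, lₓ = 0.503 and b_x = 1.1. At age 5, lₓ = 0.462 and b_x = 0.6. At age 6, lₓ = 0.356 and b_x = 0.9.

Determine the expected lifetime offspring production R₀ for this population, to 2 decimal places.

1.50

R₀ = Σ lₓ b_x:
  age 2: 0.747 × 0.0 = 0.0000
  age 3: 0.585 × 0.6 = 0.3510
  age 4: 0.503 × 1.1 = 0.5533
  age 5: 0.462 × 0.6 = 0.2772
  age 6: 0.356 × 0.9 = 0.3204
R₀ = 0.0000 + 0.3510 + 0.5533 + 0.2772 + 0.3204 = 1.5019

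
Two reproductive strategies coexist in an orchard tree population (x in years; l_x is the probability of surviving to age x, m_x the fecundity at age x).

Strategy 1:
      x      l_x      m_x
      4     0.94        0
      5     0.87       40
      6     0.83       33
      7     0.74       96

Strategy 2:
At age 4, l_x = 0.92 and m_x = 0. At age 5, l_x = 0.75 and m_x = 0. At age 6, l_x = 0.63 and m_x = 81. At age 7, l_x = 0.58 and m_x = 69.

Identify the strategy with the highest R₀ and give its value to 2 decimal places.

133.23

Strategy 1: R₀ = 0.94×0 + 0.87×40 + 0.83×33 + 0.74×96 = 133.2300
Strategy 2: R₀ = 0.92×0 + 0.75×0 + 0.63×81 + 0.58×69 = 91.0500
Highest R₀: strategy 1 with 133.2300.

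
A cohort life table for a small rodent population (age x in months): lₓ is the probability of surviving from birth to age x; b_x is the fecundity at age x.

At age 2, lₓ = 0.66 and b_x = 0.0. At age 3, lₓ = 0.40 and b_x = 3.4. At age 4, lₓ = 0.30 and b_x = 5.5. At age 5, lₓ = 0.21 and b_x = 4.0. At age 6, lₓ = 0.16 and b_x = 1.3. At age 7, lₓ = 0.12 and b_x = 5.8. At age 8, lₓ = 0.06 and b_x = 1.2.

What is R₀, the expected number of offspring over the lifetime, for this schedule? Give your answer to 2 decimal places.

4.83

R₀ = Σ lₓ b_x:
  age 2: 0.66 × 0.0 = 0.0000
  age 3: 0.40 × 3.4 = 1.3600
  age 4: 0.30 × 5.5 = 1.6500
  age 5: 0.21 × 4.0 = 0.8400
  age 6: 0.16 × 1.3 = 0.2080
  age 7: 0.12 × 5.8 = 0.6960
  age 8: 0.06 × 1.2 = 0.0720
R₀ = 0.0000 + 1.3600 + 1.6500 + 0.8400 + 0.2080 + 0.6960 + 0.0720 = 4.8260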